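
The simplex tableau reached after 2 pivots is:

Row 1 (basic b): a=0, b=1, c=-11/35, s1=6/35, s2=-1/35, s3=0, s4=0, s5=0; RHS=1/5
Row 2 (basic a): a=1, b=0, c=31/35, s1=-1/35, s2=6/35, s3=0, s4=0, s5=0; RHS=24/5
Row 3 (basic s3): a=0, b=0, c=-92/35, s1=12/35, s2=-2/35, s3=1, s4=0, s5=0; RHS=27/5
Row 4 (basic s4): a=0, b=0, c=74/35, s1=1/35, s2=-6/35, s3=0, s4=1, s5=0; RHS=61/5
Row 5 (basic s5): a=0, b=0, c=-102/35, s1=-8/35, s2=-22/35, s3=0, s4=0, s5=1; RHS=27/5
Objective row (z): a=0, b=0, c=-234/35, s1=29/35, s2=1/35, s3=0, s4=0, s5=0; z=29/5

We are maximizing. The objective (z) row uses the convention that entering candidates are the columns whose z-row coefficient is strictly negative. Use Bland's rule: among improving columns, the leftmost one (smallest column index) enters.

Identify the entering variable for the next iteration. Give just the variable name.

c

Objective-row coefficients: a: 0, b: 0, c: -234/35, s1: 29/35, s2: 1/35, s3: 0, s4: 0, s5: 0.
Improving columns: c. Bland's rule picks the smallest column index → c.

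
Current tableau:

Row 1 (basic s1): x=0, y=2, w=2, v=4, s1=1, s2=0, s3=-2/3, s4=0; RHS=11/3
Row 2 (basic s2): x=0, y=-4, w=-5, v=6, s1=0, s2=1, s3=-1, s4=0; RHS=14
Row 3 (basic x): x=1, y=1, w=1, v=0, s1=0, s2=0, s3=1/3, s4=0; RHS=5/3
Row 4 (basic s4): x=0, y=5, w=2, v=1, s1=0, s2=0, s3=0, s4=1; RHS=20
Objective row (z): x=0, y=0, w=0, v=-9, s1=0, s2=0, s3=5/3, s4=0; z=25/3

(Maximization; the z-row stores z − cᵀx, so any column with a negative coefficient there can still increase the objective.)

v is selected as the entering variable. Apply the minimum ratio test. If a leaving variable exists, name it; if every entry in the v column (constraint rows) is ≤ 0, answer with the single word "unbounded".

Ratios: row 1 (s1): (11/3)/4 = 11/12; row 2 (s2): 14/6 = 7/3; row 3 (x): entry 0 ≤ 0, skip; row 4 (s4): 20/1 = 20.
Minimum ratio is in the s1 row, so s1 leaves.

s1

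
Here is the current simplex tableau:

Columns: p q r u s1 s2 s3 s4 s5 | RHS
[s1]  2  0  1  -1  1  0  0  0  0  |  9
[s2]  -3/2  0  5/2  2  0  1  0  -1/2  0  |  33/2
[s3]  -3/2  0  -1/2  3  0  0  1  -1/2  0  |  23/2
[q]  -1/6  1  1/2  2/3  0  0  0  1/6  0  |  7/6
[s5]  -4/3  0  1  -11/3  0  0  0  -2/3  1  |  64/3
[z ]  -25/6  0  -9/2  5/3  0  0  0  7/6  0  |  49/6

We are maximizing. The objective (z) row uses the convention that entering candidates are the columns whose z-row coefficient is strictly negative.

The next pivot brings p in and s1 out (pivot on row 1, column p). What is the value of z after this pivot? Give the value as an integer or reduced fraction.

Minimum ratio for p: 9/2 = 9/2.
z changes by −(z-row coeff of p)·ratio = −(-25/6)·(9/2) = 75/4.
New z = 49/6 + (75/4) = 323/12.

323/12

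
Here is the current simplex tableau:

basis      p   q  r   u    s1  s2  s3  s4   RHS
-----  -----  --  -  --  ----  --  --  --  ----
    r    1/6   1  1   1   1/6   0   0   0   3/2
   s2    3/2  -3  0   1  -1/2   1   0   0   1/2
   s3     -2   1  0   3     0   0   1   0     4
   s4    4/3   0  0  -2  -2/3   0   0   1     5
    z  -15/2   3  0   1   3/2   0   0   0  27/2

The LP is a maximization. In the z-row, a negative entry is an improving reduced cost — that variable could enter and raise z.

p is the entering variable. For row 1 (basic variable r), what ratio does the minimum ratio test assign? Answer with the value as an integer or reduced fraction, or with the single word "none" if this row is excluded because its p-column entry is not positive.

9

Ratio = RHS / (p entry) = (3/2) / (1/6) = 9.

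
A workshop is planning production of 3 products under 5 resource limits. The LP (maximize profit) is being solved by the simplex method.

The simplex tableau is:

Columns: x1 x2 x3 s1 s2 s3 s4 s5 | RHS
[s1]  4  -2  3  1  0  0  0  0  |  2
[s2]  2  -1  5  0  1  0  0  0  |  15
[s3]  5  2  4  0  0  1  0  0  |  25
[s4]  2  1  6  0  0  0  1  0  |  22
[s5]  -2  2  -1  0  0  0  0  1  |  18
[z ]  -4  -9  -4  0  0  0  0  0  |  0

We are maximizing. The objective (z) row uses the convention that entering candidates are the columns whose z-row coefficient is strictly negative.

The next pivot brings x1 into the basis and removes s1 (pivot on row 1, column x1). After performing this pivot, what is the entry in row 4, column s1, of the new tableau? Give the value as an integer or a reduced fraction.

Pivot element is row 1, column x1: 4.
Normalize row 1: new (row 1, s1) = 1/4 = 1/4.
row 4 ← row 4 − 2·(new row 1): 0 − 2·(1/4) = -1/2.

-1/2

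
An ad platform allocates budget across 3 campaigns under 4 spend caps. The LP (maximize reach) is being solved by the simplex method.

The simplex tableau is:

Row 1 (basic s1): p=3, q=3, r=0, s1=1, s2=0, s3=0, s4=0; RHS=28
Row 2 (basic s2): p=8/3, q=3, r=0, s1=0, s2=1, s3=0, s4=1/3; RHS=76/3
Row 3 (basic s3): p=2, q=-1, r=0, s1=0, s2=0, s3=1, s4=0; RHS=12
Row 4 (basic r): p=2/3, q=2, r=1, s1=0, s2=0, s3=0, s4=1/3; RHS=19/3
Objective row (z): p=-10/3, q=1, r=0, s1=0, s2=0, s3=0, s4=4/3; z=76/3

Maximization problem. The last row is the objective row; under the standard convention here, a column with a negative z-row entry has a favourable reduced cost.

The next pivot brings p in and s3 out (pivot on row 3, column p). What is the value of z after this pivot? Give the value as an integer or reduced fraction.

Minimum ratio for p: 12/2 = 6.
z changes by −(z-row coeff of p)·ratio = −(-10/3)·6 = 20.
New z = 76/3 + 20 = 136/3.

136/3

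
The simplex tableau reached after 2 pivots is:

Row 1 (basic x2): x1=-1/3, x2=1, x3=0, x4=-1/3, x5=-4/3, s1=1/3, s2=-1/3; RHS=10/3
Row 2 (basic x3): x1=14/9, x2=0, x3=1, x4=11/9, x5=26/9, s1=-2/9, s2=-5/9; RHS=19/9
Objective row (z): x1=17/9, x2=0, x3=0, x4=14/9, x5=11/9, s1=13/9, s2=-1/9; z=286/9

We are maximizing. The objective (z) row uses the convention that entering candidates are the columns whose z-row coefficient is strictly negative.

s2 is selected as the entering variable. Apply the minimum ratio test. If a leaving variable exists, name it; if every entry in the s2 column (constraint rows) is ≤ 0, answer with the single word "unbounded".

s2-column entries: row 1: -1/3, row 2: -5/9. All ≤ 0, so s2 can increase without bound; the LP is unbounded in this direction.

unbounded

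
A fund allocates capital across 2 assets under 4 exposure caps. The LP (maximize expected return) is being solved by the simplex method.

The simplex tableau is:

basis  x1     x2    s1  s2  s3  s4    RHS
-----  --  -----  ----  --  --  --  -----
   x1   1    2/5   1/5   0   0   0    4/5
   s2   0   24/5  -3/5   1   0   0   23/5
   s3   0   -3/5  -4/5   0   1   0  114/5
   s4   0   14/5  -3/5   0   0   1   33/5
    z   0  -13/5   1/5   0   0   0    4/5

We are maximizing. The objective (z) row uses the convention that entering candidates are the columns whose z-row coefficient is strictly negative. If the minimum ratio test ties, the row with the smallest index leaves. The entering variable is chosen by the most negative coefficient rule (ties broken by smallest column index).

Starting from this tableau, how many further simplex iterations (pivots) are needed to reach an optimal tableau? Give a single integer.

pivot: x2 in, s2 out → z = 79/24
pivot: s1 in, x1 out → z = 7/2
No improving column remains; optimal.

2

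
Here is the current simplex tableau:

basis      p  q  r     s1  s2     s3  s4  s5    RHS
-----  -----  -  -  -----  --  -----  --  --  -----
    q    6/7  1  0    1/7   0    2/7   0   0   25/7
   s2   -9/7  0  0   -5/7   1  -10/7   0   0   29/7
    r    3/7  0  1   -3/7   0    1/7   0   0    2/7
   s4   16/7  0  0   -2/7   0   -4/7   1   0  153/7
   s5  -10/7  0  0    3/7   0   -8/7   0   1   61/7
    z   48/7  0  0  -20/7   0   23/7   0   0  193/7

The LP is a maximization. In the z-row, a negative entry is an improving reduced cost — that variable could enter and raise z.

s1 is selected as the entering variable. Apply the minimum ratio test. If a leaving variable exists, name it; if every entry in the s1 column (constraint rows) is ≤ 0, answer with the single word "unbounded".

Ratios: row 1 (q): (25/7)/(1/7) = 25; row 2 (s2): entry -5/7 ≤ 0, skip; row 3 (r): entry -3/7 ≤ 0, skip; row 4 (s4): entry -2/7 ≤ 0, skip; row 5 (s5): (61/7)/(3/7) = 61/3.
Minimum ratio is in the s5 row, so s5 leaves.

s5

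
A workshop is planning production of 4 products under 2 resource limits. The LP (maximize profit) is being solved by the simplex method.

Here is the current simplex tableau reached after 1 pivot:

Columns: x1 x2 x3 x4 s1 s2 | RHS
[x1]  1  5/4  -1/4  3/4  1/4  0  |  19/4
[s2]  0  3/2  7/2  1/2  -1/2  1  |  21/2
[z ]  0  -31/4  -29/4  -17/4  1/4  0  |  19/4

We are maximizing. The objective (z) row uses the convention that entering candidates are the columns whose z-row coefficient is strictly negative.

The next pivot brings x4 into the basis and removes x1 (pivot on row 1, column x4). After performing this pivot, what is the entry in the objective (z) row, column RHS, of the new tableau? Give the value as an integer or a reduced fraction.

Pivot element is row 1, column x4: 3/4.
Normalize row 1: new (row 1, RHS) = (19/4)/(3/4) = 19/3.
z-row ← z-row − (-17/4)·(new row 1): 19/4 − (-17/4)·(19/3) = 95/3.

95/3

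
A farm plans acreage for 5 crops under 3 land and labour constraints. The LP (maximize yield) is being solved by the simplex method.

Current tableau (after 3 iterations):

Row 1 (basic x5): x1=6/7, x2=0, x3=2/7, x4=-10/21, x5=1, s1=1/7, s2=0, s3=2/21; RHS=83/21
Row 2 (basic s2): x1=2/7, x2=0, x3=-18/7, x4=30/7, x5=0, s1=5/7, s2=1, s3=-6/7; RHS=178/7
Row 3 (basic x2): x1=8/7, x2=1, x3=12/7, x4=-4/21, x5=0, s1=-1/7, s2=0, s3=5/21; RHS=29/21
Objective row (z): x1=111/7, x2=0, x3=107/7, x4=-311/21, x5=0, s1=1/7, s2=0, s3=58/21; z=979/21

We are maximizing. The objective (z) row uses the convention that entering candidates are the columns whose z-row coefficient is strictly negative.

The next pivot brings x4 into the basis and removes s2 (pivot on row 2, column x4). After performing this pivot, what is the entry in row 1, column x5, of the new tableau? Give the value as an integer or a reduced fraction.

1

Pivot element is row 2, column x4: 30/7.
Normalize row 2: new (row 2, x5) = 0/(30/7) = 0.
row 1 ← row 1 − (-10/21)·(new row 2): 1 − (-10/21)·0 = 1.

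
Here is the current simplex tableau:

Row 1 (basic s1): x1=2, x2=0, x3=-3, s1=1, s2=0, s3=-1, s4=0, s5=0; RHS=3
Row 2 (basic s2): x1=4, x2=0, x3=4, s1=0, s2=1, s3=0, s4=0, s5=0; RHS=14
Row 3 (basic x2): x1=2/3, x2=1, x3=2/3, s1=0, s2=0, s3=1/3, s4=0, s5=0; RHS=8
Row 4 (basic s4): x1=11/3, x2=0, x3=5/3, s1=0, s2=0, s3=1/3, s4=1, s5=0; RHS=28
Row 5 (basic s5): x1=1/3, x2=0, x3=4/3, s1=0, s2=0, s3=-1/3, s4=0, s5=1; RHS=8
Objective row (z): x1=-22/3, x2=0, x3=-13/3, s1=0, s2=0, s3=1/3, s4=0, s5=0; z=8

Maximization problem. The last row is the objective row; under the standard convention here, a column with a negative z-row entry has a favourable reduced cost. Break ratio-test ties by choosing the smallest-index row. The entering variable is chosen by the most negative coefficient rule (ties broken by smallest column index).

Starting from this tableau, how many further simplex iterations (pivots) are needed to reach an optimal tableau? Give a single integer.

pivot: x1 in, s1 out → z = 19
pivot: x3 in, s2 out → z = 469/15
pivot: s3 in, x3 out → z = 97/3
No improving column remains; optimal.

3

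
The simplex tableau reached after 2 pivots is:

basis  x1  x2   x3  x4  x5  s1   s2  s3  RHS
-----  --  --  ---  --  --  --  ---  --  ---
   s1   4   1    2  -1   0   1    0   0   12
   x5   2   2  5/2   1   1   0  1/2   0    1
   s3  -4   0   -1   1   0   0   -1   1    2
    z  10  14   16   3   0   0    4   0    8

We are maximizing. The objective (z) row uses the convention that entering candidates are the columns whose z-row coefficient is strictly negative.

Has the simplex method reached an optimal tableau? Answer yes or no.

yes

No objective-row coefficient is strictly negative, so no entering variable exists; the tableau is optimal.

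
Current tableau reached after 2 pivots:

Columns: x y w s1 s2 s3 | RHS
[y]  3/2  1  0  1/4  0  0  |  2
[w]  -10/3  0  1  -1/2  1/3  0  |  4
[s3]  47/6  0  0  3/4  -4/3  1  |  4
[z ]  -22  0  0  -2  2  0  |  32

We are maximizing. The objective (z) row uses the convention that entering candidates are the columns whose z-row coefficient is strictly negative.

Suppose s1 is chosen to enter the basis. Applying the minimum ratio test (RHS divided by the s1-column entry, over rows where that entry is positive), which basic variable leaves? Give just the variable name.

Ratios: row 1 (y): 2/(1/4) = 8; row 2 (w): entry -1/2 ≤ 0, skip; row 3 (s3): 4/(3/4) = 16/3.
Minimum ratio 16/3 is in the s3 row, so s3 leaves.

s3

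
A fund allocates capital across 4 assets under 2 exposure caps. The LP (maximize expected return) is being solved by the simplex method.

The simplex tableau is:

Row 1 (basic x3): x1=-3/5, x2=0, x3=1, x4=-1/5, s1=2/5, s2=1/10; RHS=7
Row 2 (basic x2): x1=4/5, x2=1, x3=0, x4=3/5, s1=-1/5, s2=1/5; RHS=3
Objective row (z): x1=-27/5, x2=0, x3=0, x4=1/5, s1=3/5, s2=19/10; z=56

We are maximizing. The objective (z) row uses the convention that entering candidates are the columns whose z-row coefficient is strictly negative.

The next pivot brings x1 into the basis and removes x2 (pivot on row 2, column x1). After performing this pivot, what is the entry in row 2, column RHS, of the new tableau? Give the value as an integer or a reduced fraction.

15/4

Pivot element is row 2, column x1: 4/5.
Normalize row 2: new (row 2, RHS) = 3/(4/5) = 15/4.
Row 2 is the pivot row, so the entry is 15/4.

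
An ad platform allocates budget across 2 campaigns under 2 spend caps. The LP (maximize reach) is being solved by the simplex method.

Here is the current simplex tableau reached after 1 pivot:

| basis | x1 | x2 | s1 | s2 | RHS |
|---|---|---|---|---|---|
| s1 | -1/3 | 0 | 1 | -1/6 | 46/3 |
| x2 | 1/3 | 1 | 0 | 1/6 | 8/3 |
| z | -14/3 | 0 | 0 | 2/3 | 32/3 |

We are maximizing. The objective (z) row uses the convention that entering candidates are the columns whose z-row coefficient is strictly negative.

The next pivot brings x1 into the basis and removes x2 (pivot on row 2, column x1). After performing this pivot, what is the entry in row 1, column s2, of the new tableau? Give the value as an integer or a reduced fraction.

Pivot element is row 2, column x1: 1/3.
Normalize row 2: new (row 2, s2) = (1/6)/(1/3) = 1/2.
row 1 ← row 1 − (-1/3)·(new row 2): -1/6 − (-1/3)·(1/2) = 0.

0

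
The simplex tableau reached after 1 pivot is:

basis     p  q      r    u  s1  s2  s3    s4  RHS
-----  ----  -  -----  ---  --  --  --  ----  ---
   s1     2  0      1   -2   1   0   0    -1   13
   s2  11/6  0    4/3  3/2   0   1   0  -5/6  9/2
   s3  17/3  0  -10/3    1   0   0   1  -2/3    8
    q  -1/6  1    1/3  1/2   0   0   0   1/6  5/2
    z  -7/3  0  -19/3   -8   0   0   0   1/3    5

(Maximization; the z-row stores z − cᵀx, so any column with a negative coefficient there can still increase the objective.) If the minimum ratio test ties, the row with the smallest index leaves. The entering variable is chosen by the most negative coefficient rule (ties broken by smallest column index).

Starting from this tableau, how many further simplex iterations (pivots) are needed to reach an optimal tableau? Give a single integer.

pivot: u in, s2 out → z = 29
pivot: s4 in, q out → z = 153/4
pivot: r in, u out → z = 119/3
No improving column remains; optimal.

3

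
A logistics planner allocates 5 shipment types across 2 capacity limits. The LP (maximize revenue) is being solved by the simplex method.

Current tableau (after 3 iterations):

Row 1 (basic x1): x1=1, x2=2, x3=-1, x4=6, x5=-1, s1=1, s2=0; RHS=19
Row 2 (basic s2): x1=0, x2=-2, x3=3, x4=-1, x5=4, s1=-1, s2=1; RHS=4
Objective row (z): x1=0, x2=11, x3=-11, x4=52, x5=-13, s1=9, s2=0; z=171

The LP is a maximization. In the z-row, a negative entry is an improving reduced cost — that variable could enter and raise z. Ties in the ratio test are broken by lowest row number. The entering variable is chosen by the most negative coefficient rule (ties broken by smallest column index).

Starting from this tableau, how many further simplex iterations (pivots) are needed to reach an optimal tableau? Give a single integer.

2

pivot: x5 in, s2 out → z = 184
pivot: x3 in, x5 out → z = 557/3
No improving column remains; optimal.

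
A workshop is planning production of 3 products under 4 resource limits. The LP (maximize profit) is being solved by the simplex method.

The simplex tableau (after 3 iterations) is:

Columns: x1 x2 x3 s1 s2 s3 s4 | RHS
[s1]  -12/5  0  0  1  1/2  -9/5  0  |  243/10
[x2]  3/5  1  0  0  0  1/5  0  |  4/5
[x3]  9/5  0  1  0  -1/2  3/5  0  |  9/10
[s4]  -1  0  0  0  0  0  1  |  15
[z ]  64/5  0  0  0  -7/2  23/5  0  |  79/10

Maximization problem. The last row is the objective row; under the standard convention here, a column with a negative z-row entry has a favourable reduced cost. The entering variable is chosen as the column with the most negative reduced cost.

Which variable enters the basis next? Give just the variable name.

Objective-row coefficients: x1: 64/5, x2: 0, x3: 0, s1: 0, s2: -7/2, s3: 23/5, s4: 0.
The most negative is -7/2 in column s2, so s2 enters.

s2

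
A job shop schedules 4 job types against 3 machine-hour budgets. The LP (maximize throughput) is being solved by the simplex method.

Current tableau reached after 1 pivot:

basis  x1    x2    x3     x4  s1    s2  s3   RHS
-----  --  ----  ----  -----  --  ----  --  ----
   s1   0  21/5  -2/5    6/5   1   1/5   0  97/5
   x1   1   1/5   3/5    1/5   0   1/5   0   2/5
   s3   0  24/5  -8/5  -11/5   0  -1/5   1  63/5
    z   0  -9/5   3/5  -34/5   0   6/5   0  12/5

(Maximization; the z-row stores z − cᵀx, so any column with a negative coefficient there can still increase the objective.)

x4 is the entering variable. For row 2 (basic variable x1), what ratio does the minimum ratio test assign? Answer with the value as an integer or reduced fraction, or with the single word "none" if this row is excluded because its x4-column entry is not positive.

2

Ratio = RHS / (x4 entry) = (2/5) / (1/5) = 2.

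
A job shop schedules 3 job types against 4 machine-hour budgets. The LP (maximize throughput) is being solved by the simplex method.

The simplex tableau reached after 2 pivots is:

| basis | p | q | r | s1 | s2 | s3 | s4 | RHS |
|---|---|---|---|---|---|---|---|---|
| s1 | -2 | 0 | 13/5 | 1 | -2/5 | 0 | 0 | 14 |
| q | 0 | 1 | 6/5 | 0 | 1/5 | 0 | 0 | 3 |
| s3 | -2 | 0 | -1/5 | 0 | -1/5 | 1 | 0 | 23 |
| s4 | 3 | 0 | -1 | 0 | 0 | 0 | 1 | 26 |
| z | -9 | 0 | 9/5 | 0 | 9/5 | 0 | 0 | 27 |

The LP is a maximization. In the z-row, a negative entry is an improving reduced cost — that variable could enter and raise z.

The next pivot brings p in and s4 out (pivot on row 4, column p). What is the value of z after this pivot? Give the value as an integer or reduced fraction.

105

Minimum ratio for p: 26/3 = 26/3.
z changes by −(z-row coeff of p)·ratio = −(-9)·(26/3) = 78.
New z = 27 + 78 = 105.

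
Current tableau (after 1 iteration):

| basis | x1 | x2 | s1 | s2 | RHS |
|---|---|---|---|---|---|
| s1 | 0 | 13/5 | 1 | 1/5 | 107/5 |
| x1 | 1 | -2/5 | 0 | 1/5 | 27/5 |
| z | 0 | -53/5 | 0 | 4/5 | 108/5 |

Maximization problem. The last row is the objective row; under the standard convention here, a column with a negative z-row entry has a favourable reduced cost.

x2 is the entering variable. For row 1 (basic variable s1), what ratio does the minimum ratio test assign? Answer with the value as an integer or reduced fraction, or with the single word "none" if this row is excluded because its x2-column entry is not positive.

Ratio = RHS / (x2 entry) = (107/5) / (13/5) = 107/13.

107/13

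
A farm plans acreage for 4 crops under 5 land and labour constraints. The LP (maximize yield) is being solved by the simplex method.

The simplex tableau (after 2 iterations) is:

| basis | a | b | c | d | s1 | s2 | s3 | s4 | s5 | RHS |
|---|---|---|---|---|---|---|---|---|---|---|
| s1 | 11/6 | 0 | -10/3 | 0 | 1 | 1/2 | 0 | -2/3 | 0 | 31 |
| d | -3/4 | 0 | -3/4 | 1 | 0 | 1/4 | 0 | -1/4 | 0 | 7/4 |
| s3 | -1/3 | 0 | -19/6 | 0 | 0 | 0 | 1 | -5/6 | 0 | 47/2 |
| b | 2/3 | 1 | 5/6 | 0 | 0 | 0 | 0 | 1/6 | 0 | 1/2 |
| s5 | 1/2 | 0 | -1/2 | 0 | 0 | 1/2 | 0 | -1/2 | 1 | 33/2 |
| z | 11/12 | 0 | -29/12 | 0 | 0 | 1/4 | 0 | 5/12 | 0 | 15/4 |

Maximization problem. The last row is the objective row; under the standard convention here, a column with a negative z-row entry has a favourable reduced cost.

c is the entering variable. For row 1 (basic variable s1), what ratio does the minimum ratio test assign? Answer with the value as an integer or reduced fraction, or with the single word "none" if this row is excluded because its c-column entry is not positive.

The c entry in row 1 is -10/3 ≤ 0, so this row gives no ratio.

none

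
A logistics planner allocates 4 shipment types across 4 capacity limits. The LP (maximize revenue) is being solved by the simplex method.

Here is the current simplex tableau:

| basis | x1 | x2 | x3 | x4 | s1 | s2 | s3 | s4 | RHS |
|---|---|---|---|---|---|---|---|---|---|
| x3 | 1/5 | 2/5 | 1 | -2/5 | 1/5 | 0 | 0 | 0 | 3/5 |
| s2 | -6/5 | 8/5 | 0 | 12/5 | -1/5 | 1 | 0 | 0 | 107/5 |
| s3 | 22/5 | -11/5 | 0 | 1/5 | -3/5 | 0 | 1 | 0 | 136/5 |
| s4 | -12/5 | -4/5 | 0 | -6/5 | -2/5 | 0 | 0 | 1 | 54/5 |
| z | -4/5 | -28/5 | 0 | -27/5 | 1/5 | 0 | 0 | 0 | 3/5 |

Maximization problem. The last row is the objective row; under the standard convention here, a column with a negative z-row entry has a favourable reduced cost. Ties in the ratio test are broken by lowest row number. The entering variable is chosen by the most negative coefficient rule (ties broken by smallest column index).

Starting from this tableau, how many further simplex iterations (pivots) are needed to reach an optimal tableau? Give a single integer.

pivot: x2 in, x3 out → z = 9
pivot: x4 in, s2 out → z = 245/4
pivot: x1 in, s3 out → z = 3325/36
No improving column remains; optimal.

3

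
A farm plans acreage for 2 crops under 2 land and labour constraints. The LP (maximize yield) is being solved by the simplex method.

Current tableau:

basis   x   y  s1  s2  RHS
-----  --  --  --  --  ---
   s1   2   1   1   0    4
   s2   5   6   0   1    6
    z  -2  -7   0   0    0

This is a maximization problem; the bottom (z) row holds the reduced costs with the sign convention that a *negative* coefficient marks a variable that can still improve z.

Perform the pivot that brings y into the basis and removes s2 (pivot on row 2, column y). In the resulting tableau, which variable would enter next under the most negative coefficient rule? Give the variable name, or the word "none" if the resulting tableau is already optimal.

Pivot element 6. New z-row = old z-row − (-7)·(row 2/6).
Updated z-row coefficients: x: 23/6, y: 0, s1: 0, s2: 7/6.
No coefficient is strictly negative; the tableau after this pivot is optimal.

none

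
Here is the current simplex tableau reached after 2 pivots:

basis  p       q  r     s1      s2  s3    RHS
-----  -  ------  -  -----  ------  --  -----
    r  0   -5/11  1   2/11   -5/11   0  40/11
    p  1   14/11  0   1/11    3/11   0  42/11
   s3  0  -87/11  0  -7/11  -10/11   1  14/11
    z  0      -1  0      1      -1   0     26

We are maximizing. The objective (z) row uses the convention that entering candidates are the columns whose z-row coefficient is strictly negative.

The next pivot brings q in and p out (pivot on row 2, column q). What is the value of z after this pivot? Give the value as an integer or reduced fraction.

29

Minimum ratio for q: (42/11)/(14/11) = 3.
z changes by −(z-row coeff of q)·ratio = −(-1)·3 = 3.
New z = 26 + 3 = 29.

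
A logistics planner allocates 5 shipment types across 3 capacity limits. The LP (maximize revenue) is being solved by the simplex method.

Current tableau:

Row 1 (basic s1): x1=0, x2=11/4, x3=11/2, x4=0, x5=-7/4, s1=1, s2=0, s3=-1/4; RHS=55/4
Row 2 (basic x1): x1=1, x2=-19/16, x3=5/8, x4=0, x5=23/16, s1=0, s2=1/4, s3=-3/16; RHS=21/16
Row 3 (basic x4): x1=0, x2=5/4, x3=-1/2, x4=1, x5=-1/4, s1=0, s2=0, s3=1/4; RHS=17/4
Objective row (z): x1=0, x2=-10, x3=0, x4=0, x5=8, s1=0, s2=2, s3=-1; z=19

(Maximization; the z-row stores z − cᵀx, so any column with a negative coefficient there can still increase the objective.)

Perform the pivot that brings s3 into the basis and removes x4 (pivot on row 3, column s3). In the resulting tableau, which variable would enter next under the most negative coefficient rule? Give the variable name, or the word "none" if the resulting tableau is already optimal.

x2

Pivot element 1/4. New z-row = old z-row − (-1)·(row 3/(1/4)).
Updated z-row coefficients: x1: 0, x2: -5, x3: -2, x4: 4, x5: 7, s1: 0, s2: 2, s3: 0.
The most negative is -5 in column x2, so x2 would enter next.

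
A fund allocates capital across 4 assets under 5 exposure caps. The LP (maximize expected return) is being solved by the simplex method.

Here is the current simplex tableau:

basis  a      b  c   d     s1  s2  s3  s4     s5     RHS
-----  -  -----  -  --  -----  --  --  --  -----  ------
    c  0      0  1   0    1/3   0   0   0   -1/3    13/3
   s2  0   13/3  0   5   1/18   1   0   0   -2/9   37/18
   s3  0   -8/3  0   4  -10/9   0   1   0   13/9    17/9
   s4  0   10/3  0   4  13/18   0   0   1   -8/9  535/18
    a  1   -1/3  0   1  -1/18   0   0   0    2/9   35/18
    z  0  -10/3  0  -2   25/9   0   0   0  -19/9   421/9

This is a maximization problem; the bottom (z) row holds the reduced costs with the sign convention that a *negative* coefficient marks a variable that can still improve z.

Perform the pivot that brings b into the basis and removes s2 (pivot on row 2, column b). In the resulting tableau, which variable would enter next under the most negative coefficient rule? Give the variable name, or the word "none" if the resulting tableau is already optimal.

Pivot element 13/3. New z-row = old z-row − (-10/3)·(row 2/(13/3)).
Updated z-row coefficients: a: 0, b: 0, c: 0, d: 24/13, s1: 110/39, s2: 10/13, s3: 0, s4: 0, s5: -89/39.
The most negative is -89/39 in column s5, so s5 would enter next.

s5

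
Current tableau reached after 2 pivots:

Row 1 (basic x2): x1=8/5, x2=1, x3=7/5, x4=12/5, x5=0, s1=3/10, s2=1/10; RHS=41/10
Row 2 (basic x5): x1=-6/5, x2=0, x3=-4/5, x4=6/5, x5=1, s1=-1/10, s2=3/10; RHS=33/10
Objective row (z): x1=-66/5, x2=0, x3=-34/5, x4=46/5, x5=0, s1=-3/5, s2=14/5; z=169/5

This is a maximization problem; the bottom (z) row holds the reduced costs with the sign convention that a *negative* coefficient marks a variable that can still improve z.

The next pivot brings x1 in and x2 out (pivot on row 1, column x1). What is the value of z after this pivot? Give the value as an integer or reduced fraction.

Minimum ratio for x1: (41/10)/(8/5) = 41/16.
z changes by −(z-row coeff of x1)·ratio = −(-66/5)·(41/16) = 1353/40.
New z = 169/5 + (1353/40) = 541/8.

541/8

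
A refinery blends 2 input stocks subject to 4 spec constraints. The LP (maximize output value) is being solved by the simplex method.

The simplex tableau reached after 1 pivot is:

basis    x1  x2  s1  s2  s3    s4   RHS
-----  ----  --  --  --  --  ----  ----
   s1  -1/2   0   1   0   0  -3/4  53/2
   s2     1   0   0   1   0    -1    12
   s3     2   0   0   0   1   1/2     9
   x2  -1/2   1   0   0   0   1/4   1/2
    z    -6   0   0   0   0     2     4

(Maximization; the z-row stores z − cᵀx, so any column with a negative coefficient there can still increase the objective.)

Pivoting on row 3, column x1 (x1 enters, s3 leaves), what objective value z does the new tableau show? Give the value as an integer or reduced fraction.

31

Minimum ratio for x1: 9/2 = 9/2.
z changes by −(z-row coeff of x1)·ratio = −(-6)·(9/2) = 27.
New z = 4 + 27 = 31.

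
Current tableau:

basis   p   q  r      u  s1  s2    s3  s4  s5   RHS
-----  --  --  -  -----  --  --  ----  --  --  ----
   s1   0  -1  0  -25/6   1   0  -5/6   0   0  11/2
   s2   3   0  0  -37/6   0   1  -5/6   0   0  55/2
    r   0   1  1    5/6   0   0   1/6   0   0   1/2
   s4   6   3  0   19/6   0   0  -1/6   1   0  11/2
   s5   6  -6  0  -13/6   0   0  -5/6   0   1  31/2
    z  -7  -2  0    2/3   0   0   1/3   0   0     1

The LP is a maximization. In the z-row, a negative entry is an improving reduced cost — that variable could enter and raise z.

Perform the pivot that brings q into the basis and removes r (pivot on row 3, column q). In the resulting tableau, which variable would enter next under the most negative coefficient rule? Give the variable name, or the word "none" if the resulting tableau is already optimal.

Pivot element 1. New z-row = old z-row − (-2)·(row 3/1).
Updated z-row coefficients: p: -7, q: 0, r: 2, u: 7/3, s1: 0, s2: 0, s3: 2/3, s4: 0, s5: 0.
The most negative is -7 in column p, so p would enter next.

p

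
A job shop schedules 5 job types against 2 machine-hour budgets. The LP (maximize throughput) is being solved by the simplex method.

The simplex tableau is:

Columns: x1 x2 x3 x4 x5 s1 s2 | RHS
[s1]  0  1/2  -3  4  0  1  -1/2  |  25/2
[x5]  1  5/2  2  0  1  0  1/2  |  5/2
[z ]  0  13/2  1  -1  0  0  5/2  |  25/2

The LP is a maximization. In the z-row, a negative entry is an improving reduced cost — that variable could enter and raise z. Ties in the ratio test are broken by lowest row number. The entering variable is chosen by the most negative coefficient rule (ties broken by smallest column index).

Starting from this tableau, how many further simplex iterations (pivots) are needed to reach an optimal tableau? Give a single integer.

pivot: x4 in, s1 out → z = 125/8
No improving column remains; optimal.

1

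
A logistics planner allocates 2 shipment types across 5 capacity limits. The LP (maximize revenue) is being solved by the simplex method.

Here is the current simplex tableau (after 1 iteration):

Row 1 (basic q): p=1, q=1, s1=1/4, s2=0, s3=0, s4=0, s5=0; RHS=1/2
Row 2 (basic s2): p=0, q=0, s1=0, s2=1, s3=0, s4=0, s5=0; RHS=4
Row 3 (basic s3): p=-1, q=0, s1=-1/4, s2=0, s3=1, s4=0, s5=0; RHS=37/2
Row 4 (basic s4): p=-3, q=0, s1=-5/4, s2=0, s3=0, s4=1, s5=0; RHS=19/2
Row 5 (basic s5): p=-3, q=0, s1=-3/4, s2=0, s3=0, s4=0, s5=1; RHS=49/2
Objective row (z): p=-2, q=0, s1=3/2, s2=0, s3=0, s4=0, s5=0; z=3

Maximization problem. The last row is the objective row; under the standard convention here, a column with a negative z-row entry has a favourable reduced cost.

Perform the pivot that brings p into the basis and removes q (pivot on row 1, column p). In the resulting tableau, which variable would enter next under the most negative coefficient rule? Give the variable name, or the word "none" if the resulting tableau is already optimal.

none

Pivot element 1. New z-row = old z-row − (-2)·(row 1/1).
Updated z-row coefficients: p: 0, q: 2, s1: 2, s2: 0, s3: 0, s4: 0, s5: 0.
No coefficient is strictly negative; the tableau after this pivot is optimal.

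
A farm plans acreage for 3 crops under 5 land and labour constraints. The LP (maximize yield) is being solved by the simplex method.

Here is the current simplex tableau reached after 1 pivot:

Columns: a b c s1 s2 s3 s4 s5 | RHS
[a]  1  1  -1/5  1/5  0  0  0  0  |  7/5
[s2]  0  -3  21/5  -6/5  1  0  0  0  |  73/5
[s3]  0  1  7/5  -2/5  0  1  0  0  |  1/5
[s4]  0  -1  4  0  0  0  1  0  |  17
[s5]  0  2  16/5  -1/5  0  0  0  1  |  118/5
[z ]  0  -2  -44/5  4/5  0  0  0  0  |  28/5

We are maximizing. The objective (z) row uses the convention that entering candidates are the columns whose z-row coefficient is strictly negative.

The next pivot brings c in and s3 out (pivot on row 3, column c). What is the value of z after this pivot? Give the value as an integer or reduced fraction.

48/7

Minimum ratio for c: (1/5)/(7/5) = 1/7.
z changes by −(z-row coeff of c)·ratio = −(-44/5)·(1/7) = 44/35.
New z = 28/5 + (44/35) = 48/7.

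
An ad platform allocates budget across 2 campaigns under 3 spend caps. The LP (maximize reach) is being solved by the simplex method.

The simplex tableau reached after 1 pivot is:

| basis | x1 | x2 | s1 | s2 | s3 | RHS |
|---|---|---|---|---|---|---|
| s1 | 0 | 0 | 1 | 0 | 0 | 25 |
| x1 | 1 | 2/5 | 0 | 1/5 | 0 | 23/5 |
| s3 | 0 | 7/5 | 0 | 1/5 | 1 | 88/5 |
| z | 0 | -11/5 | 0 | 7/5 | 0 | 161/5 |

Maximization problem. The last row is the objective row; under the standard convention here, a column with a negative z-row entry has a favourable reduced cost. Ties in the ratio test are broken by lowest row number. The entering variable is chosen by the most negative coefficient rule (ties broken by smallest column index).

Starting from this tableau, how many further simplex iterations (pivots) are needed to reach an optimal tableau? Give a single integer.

1

pivot: x2 in, x1 out → z = 115/2
No improving column remains; optimal.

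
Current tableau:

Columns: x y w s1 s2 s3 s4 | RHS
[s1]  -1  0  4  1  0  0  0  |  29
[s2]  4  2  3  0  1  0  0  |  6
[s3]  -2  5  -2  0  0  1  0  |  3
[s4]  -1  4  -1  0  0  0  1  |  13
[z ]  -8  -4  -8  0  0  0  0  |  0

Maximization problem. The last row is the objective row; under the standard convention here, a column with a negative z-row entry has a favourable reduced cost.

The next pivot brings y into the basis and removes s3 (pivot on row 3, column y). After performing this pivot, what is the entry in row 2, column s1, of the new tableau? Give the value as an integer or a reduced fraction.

Pivot element is row 3, column y: 5.
Normalize row 3: new (row 3, s1) = 0/5 = 0.
row 2 ← row 2 − 2·(new row 3): 0 − 2·0 = 0.

0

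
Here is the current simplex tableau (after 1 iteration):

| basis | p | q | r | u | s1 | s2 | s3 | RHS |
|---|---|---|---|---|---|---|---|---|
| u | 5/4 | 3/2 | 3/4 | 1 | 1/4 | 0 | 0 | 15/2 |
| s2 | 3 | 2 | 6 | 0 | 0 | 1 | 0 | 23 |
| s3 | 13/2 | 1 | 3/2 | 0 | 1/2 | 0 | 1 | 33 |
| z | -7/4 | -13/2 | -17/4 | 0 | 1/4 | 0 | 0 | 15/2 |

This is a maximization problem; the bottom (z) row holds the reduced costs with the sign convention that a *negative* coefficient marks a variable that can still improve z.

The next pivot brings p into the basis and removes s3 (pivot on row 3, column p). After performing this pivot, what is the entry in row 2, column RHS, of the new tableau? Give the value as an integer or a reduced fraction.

101/13

Pivot element is row 3, column p: 13/2.
Normalize row 3: new (row 3, RHS) = 33/(13/2) = 66/13.
row 2 ← row 2 − 3·(new row 3): 23 − 3·(66/13) = 101/13.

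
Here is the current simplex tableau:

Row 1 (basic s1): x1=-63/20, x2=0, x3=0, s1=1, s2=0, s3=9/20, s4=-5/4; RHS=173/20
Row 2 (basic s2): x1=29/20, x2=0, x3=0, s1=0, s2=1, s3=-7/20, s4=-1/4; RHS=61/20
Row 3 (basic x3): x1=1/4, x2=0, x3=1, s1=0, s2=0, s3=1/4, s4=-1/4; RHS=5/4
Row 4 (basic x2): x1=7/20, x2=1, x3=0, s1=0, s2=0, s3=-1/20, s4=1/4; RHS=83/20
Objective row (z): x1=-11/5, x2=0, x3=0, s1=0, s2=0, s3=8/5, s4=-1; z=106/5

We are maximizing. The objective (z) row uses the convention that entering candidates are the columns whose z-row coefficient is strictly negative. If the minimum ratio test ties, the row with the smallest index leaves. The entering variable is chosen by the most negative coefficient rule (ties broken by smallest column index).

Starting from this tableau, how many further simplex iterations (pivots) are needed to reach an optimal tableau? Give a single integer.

pivot: x1 in, s2 out → z = 749/29
pivot: s4 in, x2 out → z = 41
No improving column remains; optimal.

2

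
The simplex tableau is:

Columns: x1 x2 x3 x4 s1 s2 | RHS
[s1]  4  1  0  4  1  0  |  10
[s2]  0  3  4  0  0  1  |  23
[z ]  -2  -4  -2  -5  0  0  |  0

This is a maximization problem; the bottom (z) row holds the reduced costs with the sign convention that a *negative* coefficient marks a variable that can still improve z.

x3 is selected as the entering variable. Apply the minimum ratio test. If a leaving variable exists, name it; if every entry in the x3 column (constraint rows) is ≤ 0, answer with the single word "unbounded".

Ratios: row 1 (s1): entry 0 ≤ 0, skip; row 2 (s2): 23/4 = 23/4.
Minimum ratio is in the s2 row, so s2 leaves.

s2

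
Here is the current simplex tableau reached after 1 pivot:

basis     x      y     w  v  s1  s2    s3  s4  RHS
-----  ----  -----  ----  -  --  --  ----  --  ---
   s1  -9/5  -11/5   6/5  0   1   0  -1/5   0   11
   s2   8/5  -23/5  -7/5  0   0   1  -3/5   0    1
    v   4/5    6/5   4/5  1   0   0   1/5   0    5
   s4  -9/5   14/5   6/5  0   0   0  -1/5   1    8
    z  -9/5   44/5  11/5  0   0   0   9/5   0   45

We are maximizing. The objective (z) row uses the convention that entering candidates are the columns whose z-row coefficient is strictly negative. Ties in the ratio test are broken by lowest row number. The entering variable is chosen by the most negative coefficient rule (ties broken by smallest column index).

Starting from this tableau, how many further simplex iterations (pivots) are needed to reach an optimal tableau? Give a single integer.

pivot: x in, s2 out → z = 369/8
No improving column remains; optimal.

1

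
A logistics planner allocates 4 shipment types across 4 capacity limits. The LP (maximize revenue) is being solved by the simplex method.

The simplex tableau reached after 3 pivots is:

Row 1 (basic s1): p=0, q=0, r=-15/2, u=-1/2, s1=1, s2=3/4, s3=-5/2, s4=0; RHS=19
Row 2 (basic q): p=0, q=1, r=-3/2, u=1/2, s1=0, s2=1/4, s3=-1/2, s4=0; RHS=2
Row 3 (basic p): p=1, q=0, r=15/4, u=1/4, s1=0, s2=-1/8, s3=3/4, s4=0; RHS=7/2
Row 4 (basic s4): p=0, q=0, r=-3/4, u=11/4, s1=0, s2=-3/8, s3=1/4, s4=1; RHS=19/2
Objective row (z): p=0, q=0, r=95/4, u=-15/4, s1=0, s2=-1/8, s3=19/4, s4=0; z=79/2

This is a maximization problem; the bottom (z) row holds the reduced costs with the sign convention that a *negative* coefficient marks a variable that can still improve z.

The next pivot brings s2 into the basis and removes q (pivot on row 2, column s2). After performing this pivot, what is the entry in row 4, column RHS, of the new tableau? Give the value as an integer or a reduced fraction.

25/2

Pivot element is row 2, column s2: 1/4.
Normalize row 2: new (row 2, RHS) = 2/(1/4) = 8.
row 4 ← row 4 − (-3/8)·(new row 2): 19/2 − (-3/8)·8 = 25/2.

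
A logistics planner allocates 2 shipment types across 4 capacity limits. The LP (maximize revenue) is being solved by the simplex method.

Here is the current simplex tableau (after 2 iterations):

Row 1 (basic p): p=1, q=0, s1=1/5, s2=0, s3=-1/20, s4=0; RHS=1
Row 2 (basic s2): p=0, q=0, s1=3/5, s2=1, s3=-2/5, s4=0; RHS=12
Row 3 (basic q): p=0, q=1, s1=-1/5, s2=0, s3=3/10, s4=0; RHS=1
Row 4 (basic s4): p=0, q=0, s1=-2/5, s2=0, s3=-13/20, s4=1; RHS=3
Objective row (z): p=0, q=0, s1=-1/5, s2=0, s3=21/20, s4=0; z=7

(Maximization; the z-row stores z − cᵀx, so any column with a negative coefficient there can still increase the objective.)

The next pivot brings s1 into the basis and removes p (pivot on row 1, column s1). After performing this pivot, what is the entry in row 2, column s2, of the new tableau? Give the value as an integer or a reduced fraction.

1

Pivot element is row 1, column s1: 1/5.
Normalize row 1: new (row 1, s2) = 0/(1/5) = 0.
row 2 ← row 2 − (3/5)·(new row 1): 1 − (3/5)·0 = 1.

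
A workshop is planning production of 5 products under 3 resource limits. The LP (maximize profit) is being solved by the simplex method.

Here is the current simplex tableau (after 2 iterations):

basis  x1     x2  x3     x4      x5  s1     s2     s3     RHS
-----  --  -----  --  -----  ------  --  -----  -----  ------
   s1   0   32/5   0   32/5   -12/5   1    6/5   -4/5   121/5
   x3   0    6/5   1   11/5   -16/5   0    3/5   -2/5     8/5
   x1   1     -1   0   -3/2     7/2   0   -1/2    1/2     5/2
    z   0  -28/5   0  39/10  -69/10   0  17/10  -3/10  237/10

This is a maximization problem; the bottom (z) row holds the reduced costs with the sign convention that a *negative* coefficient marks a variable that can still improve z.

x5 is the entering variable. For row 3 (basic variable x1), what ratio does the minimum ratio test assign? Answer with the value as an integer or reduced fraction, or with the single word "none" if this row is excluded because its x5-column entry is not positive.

5/7

Ratio = RHS / (x5 entry) = (5/2) / (7/2) = 5/7.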